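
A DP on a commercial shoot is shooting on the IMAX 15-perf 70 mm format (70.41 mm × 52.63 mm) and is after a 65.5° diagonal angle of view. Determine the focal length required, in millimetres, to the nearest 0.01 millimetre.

Sensor diagonal = √(70.41² + 52.63²) = √7727.4850 ≈ 87.9061 mm.
From α = 2·arctan(d/2f) we get f = d / (2·tan(α/2)).
With d = 87.9061 mm and α/2 = 32.75°, tan(α/2) ≈ 0.64322, so f ≈ 87.9061 / 1.28644 ≈ 68.3327 mm.

68.33 mm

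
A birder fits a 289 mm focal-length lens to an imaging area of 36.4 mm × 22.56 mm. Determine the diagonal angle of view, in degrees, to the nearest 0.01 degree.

8.47°

Sensor diagonal = √(36.4² + 22.56²) = √1833.9136 ≈ 42.8242 mm.
Angle of view α = 2·arctan(d/2f) with d = 42.8242 mm and f = 289 mm.
d/2f = 0.07409; arctan(0.07409) ≈ 4.2373°, so α ≈ 8.4746°.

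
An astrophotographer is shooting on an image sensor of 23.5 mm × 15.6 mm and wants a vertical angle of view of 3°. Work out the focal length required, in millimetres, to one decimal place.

297.9 mm

From α = 2·arctan(h/2f) we get f = h / (2·tan(α/2)).
With h = 15.6 mm and α/2 = 1.5°, tan(α/2) ≈ 0.02619, so f ≈ 15.6 / 0.05237 ≈ 297.8700 mm.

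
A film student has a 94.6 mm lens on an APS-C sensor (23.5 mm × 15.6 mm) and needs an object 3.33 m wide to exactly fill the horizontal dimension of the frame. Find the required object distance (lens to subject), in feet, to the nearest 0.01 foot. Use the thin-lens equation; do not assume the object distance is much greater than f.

44.29 ft

W: 3.33 m = 3330 mm.
Magnification m = w/W = dᵢ/dₒ; combined with 1/f = 1/dₒ + 1/dᵢ this gives dₒ = f·(1 + W/w).
dₒ = 94.6 mm × (1 + 3330/23.5) = 94.6 × 142.7021 ≈ 13499.621 mm = 13499.621/304.8 ft = 44.2901 ft.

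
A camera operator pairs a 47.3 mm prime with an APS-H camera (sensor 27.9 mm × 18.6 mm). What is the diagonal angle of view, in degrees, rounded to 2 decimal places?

39.03°

Sensor diagonal = √(27.9² + 18.6²) = √1124.3700 ≈ 33.5316 mm.
Angle of view α = 2·arctan(d/2f) with d = 33.5316 mm and f = 47.3 mm.
d/2f = 0.35446; arctan(0.35446) ≈ 19.5172°, so α ≈ 39.0345°.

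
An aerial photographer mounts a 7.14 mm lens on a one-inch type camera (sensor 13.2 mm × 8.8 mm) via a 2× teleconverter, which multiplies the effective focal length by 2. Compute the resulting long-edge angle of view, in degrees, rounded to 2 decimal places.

Effective focal length f = 7.14 × 2 = 14.28 mm.
α = 2·arctan(13.2 / (2 × 14.28)) = 2·arctan(0.46218) ≈ 49.6113°.

49.61°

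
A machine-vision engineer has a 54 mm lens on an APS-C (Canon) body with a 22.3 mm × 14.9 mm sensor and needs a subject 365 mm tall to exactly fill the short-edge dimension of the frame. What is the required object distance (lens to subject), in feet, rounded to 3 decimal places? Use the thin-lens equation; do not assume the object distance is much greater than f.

4.517 ft

Magnification m = h/W = dᵢ/dₒ; combined with 1/f = 1/dₒ + 1/dᵢ this gives dₒ = f·(1 + W/h).
dₒ = 54 mm × (1 + 365/14.9) = 54 × 25.4966 ≈ 1376.819 mm = 1376.819/304.8 ft = 4.51712 ft.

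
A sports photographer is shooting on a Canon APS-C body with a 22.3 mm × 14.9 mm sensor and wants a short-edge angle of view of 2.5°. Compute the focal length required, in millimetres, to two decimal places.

From α = 2·arctan(h/2f) we get f = h / (2·tan(α/2)).
With h = 14.9 mm and α/2 = 1.25°, tan(α/2) ≈ 0.02182, so f ≈ 14.9 / 0.04364 ≈ 341.4287 mm.

341.43 mm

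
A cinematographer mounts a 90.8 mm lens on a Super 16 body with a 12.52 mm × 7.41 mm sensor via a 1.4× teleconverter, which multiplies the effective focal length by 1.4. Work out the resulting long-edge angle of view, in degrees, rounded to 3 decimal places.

5.638°

Effective focal length f = 90.8 × 1.4 = 127.12 mm.
α = 2·arctan(12.52 / (2 × 127.12)) = 2·arctan(0.04924) ≈ 5.6385°.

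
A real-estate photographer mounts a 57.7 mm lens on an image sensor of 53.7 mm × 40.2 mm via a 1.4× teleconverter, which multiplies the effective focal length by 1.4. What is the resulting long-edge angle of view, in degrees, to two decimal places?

36.77°

Effective focal length f = 57.7 × 1.4 = 80.78 mm.
α = 2·arctan(53.7 / (2 × 80.78)) = 2·arctan(0.33238) ≈ 36.7720°.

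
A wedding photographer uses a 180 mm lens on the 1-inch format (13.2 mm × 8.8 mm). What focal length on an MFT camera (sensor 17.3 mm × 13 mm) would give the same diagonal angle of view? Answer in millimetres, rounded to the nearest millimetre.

246 mm

Sensor diagonal = √(13.2² + 8.8²) = √251.6800 ≈ 15.8644 mm.
Sensor diagonal = √(17.3² + 13²) = √468.2900 ≈ 21.6400 mm.
Equal angle of view means equal diagonal/f ratio, so f₂ = f₁ · (diagonal₂/diagonal₁) = 180 × 21.6400/15.8644.
f₂ = 180 × 1.36406 ≈ 245.531 mm.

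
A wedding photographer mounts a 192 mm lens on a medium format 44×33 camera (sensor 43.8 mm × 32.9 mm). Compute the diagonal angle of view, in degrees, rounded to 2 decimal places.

16.24°

Sensor diagonal = √(43.8² + 32.9²) = √3000.8500 ≈ 54.7800 mm.
Angle of view α = 2·arctan(d/2f) with d = 54.7800 mm and f = 192 mm.
d/2f = 0.14266; arctan(0.14266) ≈ 8.1188°, so α ≈ 16.2376°.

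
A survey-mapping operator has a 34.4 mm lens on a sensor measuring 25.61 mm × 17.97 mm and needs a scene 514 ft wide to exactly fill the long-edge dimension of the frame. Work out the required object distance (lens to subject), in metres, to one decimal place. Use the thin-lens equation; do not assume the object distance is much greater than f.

210.5 m

W: 514 ft × 304.8 mm/ft = 156667.19 mm.
Magnification m = w/W = dᵢ/dₒ; combined with 1/f = 1/dₒ + 1/dᵢ this gives dₒ = f·(1 + W/w).
dₒ = 34.4 mm × (1 + 156667/25.61) = 34.4 × 6118.4227 ≈ 210473.740 mm = 210.474 m.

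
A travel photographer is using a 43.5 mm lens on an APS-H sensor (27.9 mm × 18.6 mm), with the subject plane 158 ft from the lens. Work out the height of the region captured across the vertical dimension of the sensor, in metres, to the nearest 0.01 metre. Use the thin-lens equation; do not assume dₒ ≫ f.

dₒ: 158 ft × 304.8 mm/ft = 48158.40 mm.
Similar triangles through the lens centre give W/dₒ = h/dᵢ; with 1/f = 1/dₒ + 1/dᵢ this gives W = h·(dₒ − f)/f.
W = 18.6 mm × (48158.4 − 43.5) / 43.5 = 18.6 × 1106.0896 ≈ 20573.267 mm = 20.5733 m.

20.57 m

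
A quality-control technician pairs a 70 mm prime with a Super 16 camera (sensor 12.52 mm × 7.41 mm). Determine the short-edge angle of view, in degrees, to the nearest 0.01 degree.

6.06°

Angle of view α = 2·arctan(h/2f) with h = 7.41 mm and f = 70 mm.
h/2f = 0.05293; arctan(0.05293) ≈ 3.0298°, so α ≈ 6.0595°.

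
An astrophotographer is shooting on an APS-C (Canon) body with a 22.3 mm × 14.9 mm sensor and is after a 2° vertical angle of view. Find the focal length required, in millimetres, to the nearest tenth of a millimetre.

From α = 2·arctan(h/2f) we get f = h / (2·tan(α/2)).
With h = 14.9 mm and α/2 = 1°, tan(α/2) ≈ 0.01746, so f ≈ 14.9 / 0.03491 ≈ 426.8102 mm.

426.8 mm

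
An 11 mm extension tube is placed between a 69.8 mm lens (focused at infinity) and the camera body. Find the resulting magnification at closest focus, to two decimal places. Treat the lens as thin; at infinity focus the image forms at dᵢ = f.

The tube moves the image plane from f to f + e, so dᵢ = 69.8 + 11 = 80.8 mm. Focus is achieved when 1/f = 1/dₒ + 1/dᵢ, giving dₒ = 1/(1/f − 1/(f+e)).
Magnification m = dᵢ/dₒ = (f+e)·(1/f − 1/(f+e)) = e/f = 11/69.8 ≈ 0.1576.

0.16×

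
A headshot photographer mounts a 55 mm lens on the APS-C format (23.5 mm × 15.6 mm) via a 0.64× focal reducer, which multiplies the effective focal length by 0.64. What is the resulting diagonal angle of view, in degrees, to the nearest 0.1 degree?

Effective focal length f = 55 × 0.64 = 35.2 mm.
Sensor diagonal = √(23.5² + 15.6²) = √795.6100 ≈ 28.2066 mm.
α = 2·arctan(28.207 / (2 × 35.2)) = 2·arctan(0.40066) ≈ 43.6681°.

43.7°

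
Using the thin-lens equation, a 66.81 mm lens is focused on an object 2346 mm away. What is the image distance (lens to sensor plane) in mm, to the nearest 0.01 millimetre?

1/dᵢ = 1/f − 1/dₒ = 1/66.81 − 1/2346 = 0.0145416 mm⁻¹.
dᵢ = 1/0.0145416 ≈ 68.7684 mm.

68.77 mm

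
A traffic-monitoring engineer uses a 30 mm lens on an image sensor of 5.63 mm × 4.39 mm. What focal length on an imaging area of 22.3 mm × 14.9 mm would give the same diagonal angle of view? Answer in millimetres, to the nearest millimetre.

113 mm

Sensor diagonal = √(5.63² + 4.39²) = √50.9690 ≈ 7.1393 mm.
Sensor diagonal = √(22.3² + 14.9²) = √719.3000 ≈ 26.8198 mm.
Equal angle of view means equal diagonal/f ratio, so f₂ = f₁ · (diagonal₂/diagonal₁) = 30 × 26.8198/7.1393.
f₂ = 30 × 3.75666 ≈ 112.700 mm.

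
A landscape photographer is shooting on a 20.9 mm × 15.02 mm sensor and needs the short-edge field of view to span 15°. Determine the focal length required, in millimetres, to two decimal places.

From α = 2·arctan(h/2f) we get f = h / (2·tan(α/2)).
With h = 15.02 mm and α/2 = 7.5°, tan(α/2) ≈ 0.13165, so f ≈ 15.02 / 0.26330 ≈ 57.0441 mm.

57.04 mm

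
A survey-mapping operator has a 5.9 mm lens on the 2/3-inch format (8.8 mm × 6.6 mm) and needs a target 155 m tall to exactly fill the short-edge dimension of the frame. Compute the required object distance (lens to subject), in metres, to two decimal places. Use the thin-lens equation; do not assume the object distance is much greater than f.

W: 155 m = 155000 mm.
Magnification m = h/W = dᵢ/dₒ; combined with 1/f = 1/dₒ + 1/dᵢ this gives dₒ = f·(1 + W/h).
dₒ = 5.9 mm × (1 + 155000/6.6) = 5.9 × 23485.8485 ≈ 138566.506 mm = 138.567 m.

138.57 m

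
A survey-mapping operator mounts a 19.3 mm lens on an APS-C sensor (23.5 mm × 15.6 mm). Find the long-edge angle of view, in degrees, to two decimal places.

62.67°

Angle of view α = 2·arctan(w/2f) with w = 23.5 mm and f = 19.3 mm.
w/2f = 0.60881; arctan(0.60881) ≈ 31.3334°, so α ≈ 62.6668°.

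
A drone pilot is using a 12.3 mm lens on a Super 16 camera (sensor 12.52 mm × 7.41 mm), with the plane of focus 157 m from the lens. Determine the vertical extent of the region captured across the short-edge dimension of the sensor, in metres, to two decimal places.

dₒ: 157 m = 157000 mm.
Similar triangles through the lens centre give W/dₒ = h/dᵢ; with 1/f = 1/dₒ + 1/dᵢ this gives W = h·(dₒ − f)/f.
W = 7.41 mm × (157000 − 12.3) / 12.3 = 7.41 × 12763.2276 ≈ 94575.517 mm = 94.5755 m.

94.58 m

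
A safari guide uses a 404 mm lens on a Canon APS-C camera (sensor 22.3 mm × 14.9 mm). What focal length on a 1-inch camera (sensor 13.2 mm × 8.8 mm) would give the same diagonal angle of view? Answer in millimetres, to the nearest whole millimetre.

239 mm

Sensor diagonal = √(22.3² + 14.9²) = √719.3000 ≈ 26.8198 mm.
Sensor diagonal = √(13.2² + 8.8²) = √251.6800 ≈ 15.8644 mm.
Equal angle of view means equal diagonal/f ratio, so f₂ = f₁ · (diagonal₂/diagonal₁) = 404 × 15.8644/26.8198.
f₂ = 404 × 0.59152 ≈ 238.974 mm.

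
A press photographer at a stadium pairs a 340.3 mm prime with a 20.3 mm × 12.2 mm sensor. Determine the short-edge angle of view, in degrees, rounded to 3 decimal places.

Angle of view α = 2·arctan(h/2f) with h = 12.2 mm and f = 340.3 mm.
h/2f = 0.01793; arctan(0.01793) ≈ 1.0269°, so α ≈ 2.0539°.

2.054°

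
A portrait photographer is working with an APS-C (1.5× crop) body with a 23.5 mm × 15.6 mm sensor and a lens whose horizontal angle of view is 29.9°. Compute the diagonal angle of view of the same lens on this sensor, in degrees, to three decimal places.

35.540°

From the horizontal AOV: f = 23.5 / (2·tan(14.95°)) = 23.5 / 0.53403 ≈ 44.0052 mm.
Sensor diagonal = √(23.5² + 15.6²) = √795.6100 ≈ 28.2066 mm.
Diagonal AOV = 2·arctan(28.2066 / (2 × 44.0052)) = 2·arctan(0.32049) ≈ 35.5404°.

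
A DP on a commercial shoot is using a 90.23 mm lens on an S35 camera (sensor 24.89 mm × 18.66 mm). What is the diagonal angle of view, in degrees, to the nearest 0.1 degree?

19.6°

Sensor diagonal = √(24.89² + 18.66²) = √967.7077 ≈ 31.1080 mm.
Angle of view α = 2·arctan(d/2f) with d = 31.1080 mm and f = 90.23 mm.
d/2f = 0.17238; arctan(0.17238) ≈ 9.7806°, so α ≈ 19.5612°.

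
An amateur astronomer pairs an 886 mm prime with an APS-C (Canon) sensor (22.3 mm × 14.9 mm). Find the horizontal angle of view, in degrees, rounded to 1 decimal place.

1.4°

Angle of view α = 2·arctan(w/2f) with w = 22.3 mm and f = 886 mm.
w/2f = 0.01258; arctan(0.01258) ≈ 0.7210°, so α ≈ 1.4420°.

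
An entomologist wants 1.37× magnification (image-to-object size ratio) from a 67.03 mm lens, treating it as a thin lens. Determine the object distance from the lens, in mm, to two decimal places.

With m = dᵢ/dₒ and 1/f = 1/dₒ + 1/dᵢ, substituting dᵢ = m·dₒ gives 1/f = (1 + 1/m)/dₒ, hence dₒ = f·(1 + 1/m).
dₒ = 67.03 × (1 + 1/1.37) = 67.03 × 1.72993 ≈ 115.957 mm.

115.96 mm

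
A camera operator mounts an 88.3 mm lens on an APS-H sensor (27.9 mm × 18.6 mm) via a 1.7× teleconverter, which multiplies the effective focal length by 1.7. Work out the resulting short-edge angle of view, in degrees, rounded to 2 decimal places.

Effective focal length f = 88.3 × 1.7 = 150.11 mm.
α = 2·arctan(18.6 / (2 × 150.11)) = 2·arctan(0.06195) ≈ 7.0904°.

7.09°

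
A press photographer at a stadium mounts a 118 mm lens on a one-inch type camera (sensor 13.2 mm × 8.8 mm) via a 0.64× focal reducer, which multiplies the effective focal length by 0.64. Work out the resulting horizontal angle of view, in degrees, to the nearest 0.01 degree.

9.99°

Effective focal length f = 118 × 0.64 = 75.52 mm.
α = 2·arctan(13.2 / (2 × 75.52)) = 2·arctan(0.08739) ≈ 9.9892°.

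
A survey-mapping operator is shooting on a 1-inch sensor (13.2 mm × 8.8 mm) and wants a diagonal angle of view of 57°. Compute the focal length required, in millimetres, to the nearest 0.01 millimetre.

14.61 mm

Sensor diagonal = √(13.2² + 8.8²) = √251.6800 ≈ 15.8644 mm.
From α = 2·arctan(d/2f) we get f = d / (2·tan(α/2)).
With d = 15.8644 mm and α/2 = 28.5°, tan(α/2) ≈ 0.54296, so f ≈ 15.8644 / 1.08591 ≈ 14.6093 mm.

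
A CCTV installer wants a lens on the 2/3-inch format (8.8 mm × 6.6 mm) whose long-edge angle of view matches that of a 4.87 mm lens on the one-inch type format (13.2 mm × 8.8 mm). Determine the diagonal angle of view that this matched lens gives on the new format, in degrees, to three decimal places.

118.893°

Equal long-edge AOV ⇒ f₂ = f₁ · 8.8/13.2 = 4.87 × 0.66667 ≈ 3.2467 mm.
Sensor diagonal = √(8.8² + 6.6²) = √121.0000 ≈ 11.0000 mm.
Diagonal AOV on the new format = 2·arctan(11.0000 / (2 × 3.2467)) = 2·arctan(1.69405) ≈ 118.8930°.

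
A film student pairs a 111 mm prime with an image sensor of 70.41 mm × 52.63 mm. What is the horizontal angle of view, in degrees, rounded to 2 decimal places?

35.19°

Angle of view α = 2·arctan(w/2f) with w = 70.41 mm and f = 111 mm.
w/2f = 0.31716; arctan(0.31716) ≈ 17.5971°, so α ≈ 35.1941°.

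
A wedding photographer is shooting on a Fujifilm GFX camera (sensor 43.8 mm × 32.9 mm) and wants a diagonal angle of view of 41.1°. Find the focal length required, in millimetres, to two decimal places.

Sensor diagonal = √(43.8² + 32.9²) = √3000.8500 ≈ 54.7800 mm.
From α = 2·arctan(d/2f) we get f = d / (2·tan(α/2)).
With d = 54.7800 mm and α/2 = 20.55°, tan(α/2) ≈ 0.37488, so f ≈ 54.7800 / 0.74976 ≈ 73.0635 mm.

73.06 mm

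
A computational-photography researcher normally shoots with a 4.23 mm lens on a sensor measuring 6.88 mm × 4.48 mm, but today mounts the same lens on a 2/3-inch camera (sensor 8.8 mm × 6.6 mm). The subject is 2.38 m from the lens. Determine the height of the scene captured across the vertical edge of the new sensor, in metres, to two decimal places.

3.71 m

The focal length stays 4.23 mm; the relevant sensor dimension is now h = 6.6 mm. Object distance dₒ = 2.38 m = 2380 mm.
Thin-lens field height W = h·(dₒ − f)/f = 6.6 × (2380 − 4.23)/4.23 ≈ 3706.875 mm = 3.70688 m.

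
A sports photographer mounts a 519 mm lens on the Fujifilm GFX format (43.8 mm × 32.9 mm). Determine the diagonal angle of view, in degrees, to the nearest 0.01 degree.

6.04°

Sensor diagonal = √(43.8² + 32.9²) = √3000.8500 ≈ 54.7800 mm.
Angle of view α = 2·arctan(d/2f) with d = 54.7800 mm and f = 519 mm.
d/2f = 0.05277; arctan(0.05277) ≈ 3.0210°, so α ≈ 6.0419°.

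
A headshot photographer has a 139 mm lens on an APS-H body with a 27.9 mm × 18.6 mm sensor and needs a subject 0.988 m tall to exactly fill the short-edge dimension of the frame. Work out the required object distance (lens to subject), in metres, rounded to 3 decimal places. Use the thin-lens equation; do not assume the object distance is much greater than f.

W: 0.988 m = 988 mm.
Magnification m = h/W = dᵢ/dₒ; combined with 1/f = 1/dₒ + 1/dᵢ this gives dₒ = f·(1 + W/h).
dₒ = 139 mm × (1 + 988/18.6) = 139 × 54.1183 ≈ 7522.441 mm = 7.52244 m.

7.522 m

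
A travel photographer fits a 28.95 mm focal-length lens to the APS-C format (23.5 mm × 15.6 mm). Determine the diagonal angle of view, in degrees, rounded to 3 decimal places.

51.947°

Sensor diagonal = √(23.5² + 15.6²) = √795.6100 ≈ 28.2066 mm.
Angle of view α = 2·arctan(d/2f) with d = 28.2066 mm and f = 28.95 mm.
d/2f = 0.48716; arctan(0.48716) ≈ 25.9735°, so α ≈ 51.9470°.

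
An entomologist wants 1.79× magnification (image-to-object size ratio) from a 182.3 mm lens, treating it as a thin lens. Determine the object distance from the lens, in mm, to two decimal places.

With m = dᵢ/dₒ and 1/f = 1/dₒ + 1/dᵢ, substituting dᵢ = m·dₒ gives 1/f = (1 + 1/m)/dₒ, hence dₒ = f·(1 + 1/m).
dₒ = 182.3 × (1 + 1/1.79) = 182.3 × 1.55866 ≈ 284.144 mm.

284.14 mm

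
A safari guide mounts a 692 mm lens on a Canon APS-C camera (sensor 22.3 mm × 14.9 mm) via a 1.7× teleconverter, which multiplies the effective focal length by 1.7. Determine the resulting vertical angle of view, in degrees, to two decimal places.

0.73°

Effective focal length f = 692 × 1.7 = 1176.4 mm.
α = 2·arctan(14.9 / (2 × 1176.4)) = 2·arctan(0.00633) ≈ 0.7257°.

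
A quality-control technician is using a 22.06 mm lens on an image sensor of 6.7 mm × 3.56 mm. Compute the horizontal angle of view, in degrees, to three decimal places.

17.270°

Angle of view α = 2·arctan(w/2f) with w = 6.7 mm and f = 22.06 mm.
w/2f = 0.15186; arctan(0.15186) ≈ 8.6349°, so α ≈ 17.2698°.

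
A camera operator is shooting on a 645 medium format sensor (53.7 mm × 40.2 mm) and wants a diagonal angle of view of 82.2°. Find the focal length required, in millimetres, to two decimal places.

Sensor diagonal = √(53.7² + 40.2²) = √4499.7300 ≈ 67.0800 mm.
From α = 2·arctan(d/2f) we get f = d / (2·tan(α/2)).
With d = 67.0800 mm and α/2 = 41.1°, tan(α/2) ≈ 0.87236, so f ≈ 67.0800 / 1.74471 ≈ 38.4476 mm.

38.45 mm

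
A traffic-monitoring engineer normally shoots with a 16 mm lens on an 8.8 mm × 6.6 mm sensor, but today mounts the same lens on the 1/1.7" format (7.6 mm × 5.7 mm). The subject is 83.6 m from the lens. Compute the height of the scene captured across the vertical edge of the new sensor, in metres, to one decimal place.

The focal length stays 16 mm; the relevant sensor dimension is now h = 5.7 mm. Object distance dₒ = 83.6 m = 83600 mm.
Thin-lens field height W = h·(dₒ − f)/f = 5.7 × (83600 − 16)/16 ≈ 29776.800 mm = 29.7768 m.

29.8 m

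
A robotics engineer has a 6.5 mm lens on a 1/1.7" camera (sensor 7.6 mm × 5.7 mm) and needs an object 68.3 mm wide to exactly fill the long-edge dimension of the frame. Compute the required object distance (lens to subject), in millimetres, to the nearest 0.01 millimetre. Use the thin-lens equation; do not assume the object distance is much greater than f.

Magnification m = w/W = dᵢ/dₒ; combined with 1/f = 1/dₒ + 1/dᵢ this gives dₒ = f·(1 + W/w).
dₒ = 6.5 mm × (1 + 68.3/7.6) = 6.5 × 9.9868 ≈ 64.914 mm.

64.91 mm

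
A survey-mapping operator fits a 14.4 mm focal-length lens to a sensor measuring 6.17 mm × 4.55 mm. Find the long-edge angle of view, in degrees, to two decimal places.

24.18°

Angle of view α = 2·arctan(w/2f) with w = 6.17 mm and f = 14.4 mm.
w/2f = 0.21424; arctan(0.21424) ≈ 12.0920°, so α ≈ 24.1841°.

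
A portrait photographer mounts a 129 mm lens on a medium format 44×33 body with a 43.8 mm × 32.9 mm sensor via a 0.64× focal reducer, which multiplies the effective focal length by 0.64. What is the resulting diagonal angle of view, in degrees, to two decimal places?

Effective focal length f = 129 × 0.64 = 82.56 mm.
Sensor diagonal = √(43.8² + 32.9²) = √3000.8500 ≈ 54.7800 mm.
α = 2·arctan(54.780 / (2 × 82.56)) = 2·arctan(0.33176) ≈ 36.7074°.

36.71°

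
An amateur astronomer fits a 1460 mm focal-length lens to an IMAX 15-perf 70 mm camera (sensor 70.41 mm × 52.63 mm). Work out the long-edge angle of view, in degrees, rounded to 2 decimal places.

Angle of view α = 2·arctan(w/2f) with w = 70.41 mm and f = 1460 mm.
w/2f = 0.02411; arctan(0.02411) ≈ 1.3813°, so α ≈ 2.7626°.

2.76°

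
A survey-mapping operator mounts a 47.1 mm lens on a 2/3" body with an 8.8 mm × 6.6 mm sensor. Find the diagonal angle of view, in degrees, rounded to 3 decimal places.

Sensor diagonal = √(8.8² + 6.6²) = √121.0000 ≈ 11.0000 mm.
Angle of view α = 2·arctan(d/2f) with d = 11.0000 mm and f = 47.1 mm.
d/2f = 0.11677; arctan(0.11677) ≈ 6.6604°, so α ≈ 13.3209°.

13.321°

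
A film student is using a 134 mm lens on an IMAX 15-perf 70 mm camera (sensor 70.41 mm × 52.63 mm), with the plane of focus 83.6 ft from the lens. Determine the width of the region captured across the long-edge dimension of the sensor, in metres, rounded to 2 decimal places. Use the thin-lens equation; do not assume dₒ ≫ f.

dₒ: 83.6 ft × 304.8 mm/ft = 25481.28 mm.
Similar triangles through the lens centre give W/dₒ = w/dᵢ; with 1/f = 1/dₒ + 1/dᵢ this gives W = w·(dₒ − f)/f.
W = 70.41 mm × (25481.3 − 134) / 134 = 70.41 × 189.1588 ≈ 13318.671 mm = 13.3187 m.

13.32 m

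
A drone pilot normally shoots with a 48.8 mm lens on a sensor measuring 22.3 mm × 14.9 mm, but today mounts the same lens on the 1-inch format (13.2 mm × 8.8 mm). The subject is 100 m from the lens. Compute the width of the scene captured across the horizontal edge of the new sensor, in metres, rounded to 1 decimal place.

The focal length stays 48.8 mm; the relevant sensor dimension is now w = 13.2 mm. Object distance dₒ = 100 m = 100000 mm.
Thin-lens field width W = w·(dₒ − f)/f = 13.2 × (100000 − 48.8)/48.8 ≈ 27035.980 mm = 27.036 m.

27.0 m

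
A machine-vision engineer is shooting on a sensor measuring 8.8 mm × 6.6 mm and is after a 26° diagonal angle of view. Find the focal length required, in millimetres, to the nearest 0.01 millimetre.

23.82 mm

Sensor diagonal = √(8.8² + 6.6²) = √121.0000 ≈ 11.0000 mm.
From α = 2·arctan(d/2f) we get f = d / (2·tan(α/2)).
With d = 11.0000 mm and α/2 = 13°, tan(α/2) ≈ 0.23087, so f ≈ 11.0000 / 0.46174 ≈ 23.8231 mm.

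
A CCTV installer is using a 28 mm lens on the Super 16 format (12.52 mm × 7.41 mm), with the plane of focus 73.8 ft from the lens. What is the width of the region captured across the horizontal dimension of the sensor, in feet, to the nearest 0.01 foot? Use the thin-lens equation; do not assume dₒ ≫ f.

dₒ: 73.8 ft × 304.8 mm/ft = 22494.24 mm.
Similar triangles through the lens centre give W/dₒ = w/dᵢ; with 1/f = 1/dₒ + 1/dᵢ this gives W = w·(dₒ − f)/f.
W = 12.52 mm × (22494.2 − 28) / 28 = 12.52 × 802.3657 ≈ 10045.618 mm = 10045.618/304.8 ft = 32.9581 ft.

32.96 ft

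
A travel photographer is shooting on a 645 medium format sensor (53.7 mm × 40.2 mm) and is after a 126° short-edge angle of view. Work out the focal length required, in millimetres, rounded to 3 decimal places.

10.241 mm

From α = 2·arctan(h/2f) we get f = h / (2·tan(α/2)).
With h = 40.2 mm and α/2 = 63°, tan(α/2) ≈ 1.96261, so f ≈ 40.2 / 3.92522 ≈ 10.2415 mm.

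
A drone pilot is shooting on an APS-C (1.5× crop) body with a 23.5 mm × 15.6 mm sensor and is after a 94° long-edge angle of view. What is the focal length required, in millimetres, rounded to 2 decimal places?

From α = 2·arctan(w/2f) we get f = w / (2·tan(α/2)).
With w = 23.5 mm and α/2 = 47°, tan(α/2) ≈ 1.07237, so f ≈ 23.5 / 2.14474 ≈ 10.9571 mm.

10.96 mm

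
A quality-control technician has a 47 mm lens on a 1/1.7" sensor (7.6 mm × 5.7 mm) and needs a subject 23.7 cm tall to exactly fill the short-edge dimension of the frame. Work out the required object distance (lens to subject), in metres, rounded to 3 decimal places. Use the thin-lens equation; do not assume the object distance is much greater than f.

2.001 m

W: 23.7 cm = 237 mm.
Magnification m = h/W = dᵢ/dₒ; combined with 1/f = 1/dₒ + 1/dᵢ this gives dₒ = f·(1 + W/h).
dₒ = 47 mm × (1 + 237/5.7) = 47 × 42.5789 ≈ 2001.211 mm = 2.00121 m.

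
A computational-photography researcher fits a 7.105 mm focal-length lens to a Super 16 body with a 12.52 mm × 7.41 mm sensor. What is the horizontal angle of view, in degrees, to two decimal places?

82.76°

Angle of view α = 2·arctan(w/2f) with w = 12.52 mm and f = 7.105 mm.
w/2f = 0.88107; arctan(0.88107) ≈ 41.3823°, so α ≈ 82.7646°.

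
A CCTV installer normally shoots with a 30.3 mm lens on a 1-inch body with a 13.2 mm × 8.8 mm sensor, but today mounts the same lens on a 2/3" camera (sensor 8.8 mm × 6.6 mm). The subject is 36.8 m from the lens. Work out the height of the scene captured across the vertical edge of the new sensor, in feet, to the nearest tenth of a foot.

26.3 ft

The focal length stays 30.3 mm; the relevant sensor dimension is now h = 6.6 mm. Object distance dₒ = 36.8 m = 36800 mm.
Thin-lens field height W = h·(dₒ − f)/f = 6.6 × (36800 − 30.3)/30.3 ≈ 8009.242 mm = 8009.242/304.8 ft = 26.277 ft.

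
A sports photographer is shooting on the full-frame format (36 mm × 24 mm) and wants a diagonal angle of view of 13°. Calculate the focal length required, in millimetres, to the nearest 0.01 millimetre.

Sensor diagonal = √(36² + 24²) = √1872.0000 ≈ 43.2666 mm.
From α = 2·arctan(d/2f) we get f = d / (2·tan(α/2)).
With d = 43.2666 mm and α/2 = 6.5°, tan(α/2) ≈ 0.11394, so f ≈ 43.2666 / 0.22787 ≈ 189.8731 mm.

189.87 mm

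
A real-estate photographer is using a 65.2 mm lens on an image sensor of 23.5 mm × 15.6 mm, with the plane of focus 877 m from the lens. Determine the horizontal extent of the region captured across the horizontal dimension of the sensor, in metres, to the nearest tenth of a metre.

316.1 m

dₒ: 877 m = 877000 mm.
Similar triangles through the lens centre give W/dₒ = w/dᵢ; with 1/f = 1/dₒ + 1/dᵢ this gives W = w·(dₒ − f)/f.
W = 23.5 mm × (877000 − 65.2) / 65.2 = 23.5 × 13449.9202 ≈ 316073.126 mm = 316.073 m.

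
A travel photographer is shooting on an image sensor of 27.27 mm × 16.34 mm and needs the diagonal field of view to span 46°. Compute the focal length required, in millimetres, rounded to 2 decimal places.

Sensor diagonal = √(27.27² + 16.34²) = √1010.6485 ≈ 31.7907 mm.
From α = 2·arctan(d/2f) we get f = d / (2·tan(α/2)).
With d = 31.7907 mm and α/2 = 23°, tan(α/2) ≈ 0.42447, so f ≈ 31.7907 / 0.84895 ≈ 37.4471 mm.

37.45 mm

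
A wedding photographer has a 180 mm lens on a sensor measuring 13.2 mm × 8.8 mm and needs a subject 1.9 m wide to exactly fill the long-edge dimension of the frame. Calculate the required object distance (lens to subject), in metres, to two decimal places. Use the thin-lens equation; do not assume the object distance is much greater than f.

26.09 m

W: 1.9 m = 1900 mm.
Magnification m = w/W = dᵢ/dₒ; combined with 1/f = 1/dₒ + 1/dᵢ this gives dₒ = f·(1 + W/w).
dₒ = 180 mm × (1 + 1900/13.2) = 180 × 144.9394 ≈ 26089.091 mm = 26.0891 m.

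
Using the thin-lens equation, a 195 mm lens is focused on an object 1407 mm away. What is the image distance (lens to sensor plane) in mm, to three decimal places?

226.374 mm

1/dᵢ = 1/f − 1/dₒ = 1/195 − 1/1407 = 0.0044175 mm⁻¹.
dᵢ = 1/0.0044175 ≈ 226.3738 mm.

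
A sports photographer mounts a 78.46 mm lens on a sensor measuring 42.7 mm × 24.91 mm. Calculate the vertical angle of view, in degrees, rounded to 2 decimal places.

Angle of view α = 2·arctan(h/2f) with h = 24.91 mm and f = 78.46 mm.
h/2f = 0.15874; arctan(0.15874) ≈ 9.0201°, so α ≈ 18.0401°.

18.04°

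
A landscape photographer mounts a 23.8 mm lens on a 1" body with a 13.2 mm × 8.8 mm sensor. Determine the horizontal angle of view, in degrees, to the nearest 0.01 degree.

Angle of view α = 2·arctan(w/2f) with w = 13.2 mm and f = 23.8 mm.
w/2f = 0.27731; arctan(0.27731) ≈ 15.4993°, so α ≈ 30.9986°.

31.00°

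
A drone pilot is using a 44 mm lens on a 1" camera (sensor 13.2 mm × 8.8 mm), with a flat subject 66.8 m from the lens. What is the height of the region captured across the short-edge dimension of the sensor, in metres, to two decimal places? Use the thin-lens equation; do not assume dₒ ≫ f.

13.35 m

dₒ: 66.8 m = 66800 mm.
Similar triangles through the lens centre give W/dₒ = h/dᵢ; with 1/f = 1/dₒ + 1/dᵢ this gives W = h·(dₒ − f)/f.
W = 8.8 mm × (66800 − 44) / 44 = 8.8 × 1517.1818 ≈ 13351.200 mm = 13.3512 m.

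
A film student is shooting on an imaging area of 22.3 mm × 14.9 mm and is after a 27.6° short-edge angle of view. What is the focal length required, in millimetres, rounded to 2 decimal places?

30.33 mm

From α = 2·arctan(h/2f) we get f = h / (2·tan(α/2)).
With h = 14.9 mm and α/2 = 13.8°, tan(α/2) ≈ 0.24562, so f ≈ 14.9 / 0.49125 ≈ 30.3310 mm.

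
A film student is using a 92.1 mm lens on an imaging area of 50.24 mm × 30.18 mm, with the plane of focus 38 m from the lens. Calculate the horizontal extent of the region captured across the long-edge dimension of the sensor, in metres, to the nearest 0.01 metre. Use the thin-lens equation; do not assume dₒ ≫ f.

20.68 m

dₒ: 38 m = 38000 mm.
Similar triangles through the lens centre give W/dₒ = w/dᵢ; with 1/f = 1/dₒ + 1/dᵢ this gives W = w·(dₒ − f)/f.
W = 50.24 mm × (38000 − 92.1) / 92.1 = 50.24 × 411.5950 ≈ 20678.533 mm = 20.6785 m.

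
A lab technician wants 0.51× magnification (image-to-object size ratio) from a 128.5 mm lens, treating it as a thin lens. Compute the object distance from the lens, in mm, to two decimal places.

380.46 mm

With m = dᵢ/dₒ and 1/f = 1/dₒ + 1/dᵢ, substituting dᵢ = m·dₒ gives 1/f = (1 + 1/m)/dₒ, hence dₒ = f·(1 + 1/m).
dₒ = 128.5 × (1 + 1/0.51) = 128.5 × 2.96078 ≈ 380.461 mm.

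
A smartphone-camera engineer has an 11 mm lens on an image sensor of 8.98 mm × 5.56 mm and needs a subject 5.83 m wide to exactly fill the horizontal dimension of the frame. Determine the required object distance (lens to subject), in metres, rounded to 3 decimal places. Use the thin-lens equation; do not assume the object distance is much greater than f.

W: 5.83 m = 5830 mm.
Magnification m = w/W = dᵢ/dₒ; combined with 1/f = 1/dₒ + 1/dᵢ this gives dₒ = f·(1 + W/w).
dₒ = 11 mm × (1 + 5830/8.98) = 11 × 650.2205 ≈ 7152.425 mm = 7.15243 m.

7.152 m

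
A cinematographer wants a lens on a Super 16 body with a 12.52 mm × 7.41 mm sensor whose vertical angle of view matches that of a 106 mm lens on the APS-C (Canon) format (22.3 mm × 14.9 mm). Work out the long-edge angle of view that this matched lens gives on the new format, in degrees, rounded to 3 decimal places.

Equal vertical AOV ⇒ f₂ = f₁ · 7.41/14.9 = 106 × 0.49732 ≈ 52.7154 mm.
Long-edge AOV on the new format = 2·arctan(12.52 / (2 × 52.7154)) = 2·arctan(0.11875) ≈ 13.5444°.

13.544°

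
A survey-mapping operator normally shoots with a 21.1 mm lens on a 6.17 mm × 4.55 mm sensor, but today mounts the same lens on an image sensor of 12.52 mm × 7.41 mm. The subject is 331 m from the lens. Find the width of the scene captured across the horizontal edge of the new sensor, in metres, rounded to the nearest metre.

The focal length stays 21.1 mm; the relevant sensor dimension is now w = 12.52 mm. Object distance dₒ = 331 m = 331000 mm.
Thin-lens field width W = w·(dₒ − f)/f = 12.52 × (331000 − 21.1)/21.1 ≈ 196391.271 mm = 196.391 m.

196 m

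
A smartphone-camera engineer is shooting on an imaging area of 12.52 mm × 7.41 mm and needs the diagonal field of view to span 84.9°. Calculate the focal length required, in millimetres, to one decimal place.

8.0 mm

Sensor diagonal = √(12.52² + 7.41²) = √211.6585 ≈ 14.5485 mm.
From α = 2·arctan(d/2f) we get f = d / (2·tan(α/2)).
With d = 14.5485 mm and α/2 = 42.45°, tan(α/2) ≈ 0.91473, so f ≈ 14.5485 / 1.82945 ≈ 7.9524 mm.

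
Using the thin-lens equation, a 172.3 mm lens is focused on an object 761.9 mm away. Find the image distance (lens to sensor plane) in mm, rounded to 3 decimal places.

1/dᵢ = 1/f − 1/dₒ = 1/172.3 − 1/761.9 = 0.0044913 mm⁻¹.
dᵢ = 1/0.0044913 ≈ 222.6516 mm.

222.652 mm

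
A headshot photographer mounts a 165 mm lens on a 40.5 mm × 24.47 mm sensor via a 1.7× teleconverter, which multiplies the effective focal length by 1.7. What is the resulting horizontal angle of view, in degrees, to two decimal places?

Effective focal length f = 165 × 1.7 = 280.5 mm.
α = 2·arctan(40.5 / (2 × 280.5)) = 2·arctan(0.07219) ≈ 8.2583°.

8.26°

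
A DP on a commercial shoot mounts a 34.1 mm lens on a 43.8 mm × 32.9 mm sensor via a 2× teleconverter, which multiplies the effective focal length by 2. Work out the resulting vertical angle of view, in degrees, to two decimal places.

27.12°

Effective focal length f = 34.1 × 2 = 68.2 mm.
α = 2·arctan(32.9 / (2 × 68.2)) = 2·arctan(0.24120) ≈ 27.1217°.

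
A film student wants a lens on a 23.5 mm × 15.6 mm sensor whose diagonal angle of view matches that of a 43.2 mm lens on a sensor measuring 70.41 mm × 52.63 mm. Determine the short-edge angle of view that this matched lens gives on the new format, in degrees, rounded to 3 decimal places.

58.733°

Sensor diagonal = √(70.41² + 52.63²) = √7727.4850 ≈ 87.9061 mm.
Sensor diagonal = √(23.5² + 15.6²) = √795.6100 ≈ 28.2066 mm.
Equal diagonal AOV ⇒ f₂ = f₁ · 28.2066/87.9061 = 43.2 × 0.32087 ≈ 13.8616 mm.
Short-edge AOV on the new format = 2·arctan(15.6 / (2 × 13.8616)) = 2·arctan(0.56270) ≈ 58.7332°.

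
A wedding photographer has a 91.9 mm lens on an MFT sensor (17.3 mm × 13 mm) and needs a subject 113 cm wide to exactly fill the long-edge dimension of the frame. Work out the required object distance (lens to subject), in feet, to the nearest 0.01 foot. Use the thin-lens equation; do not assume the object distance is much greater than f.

W: 113 cm = 1130 mm.
Magnification m = w/W = dᵢ/dₒ; combined with 1/f = 1/dₒ + 1/dᵢ this gives dₒ = f·(1 + W/w).
dₒ = 91.9 mm × (1 + 1130/17.3) = 91.9 × 66.3179 ≈ 6094.617 mm = 6094.617/304.8 ft = 19.9955 ft.

20.00 ft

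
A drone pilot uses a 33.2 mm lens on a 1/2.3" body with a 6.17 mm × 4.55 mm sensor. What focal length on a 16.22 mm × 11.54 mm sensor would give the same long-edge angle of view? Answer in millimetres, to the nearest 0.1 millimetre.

87.3 mm

Equal angle of view means equal width/f ratio, so f₂ = f₁ · (width₂/width₁) = 33.2 × 16.22/6.17.
f₂ = 33.2 × 2.62885 ≈ 87.278 mm.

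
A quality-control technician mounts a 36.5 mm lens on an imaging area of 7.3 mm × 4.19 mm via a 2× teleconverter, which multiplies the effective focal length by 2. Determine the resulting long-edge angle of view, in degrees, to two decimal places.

5.72°

Effective focal length f = 36.5 × 2 = 73 mm.
α = 2·arctan(7.3 / (2 × 73)) = 2·arctan(0.05000) ≈ 5.7248°.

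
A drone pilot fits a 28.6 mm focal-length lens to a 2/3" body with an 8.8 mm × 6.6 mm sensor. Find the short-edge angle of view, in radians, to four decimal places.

Angle of view α = 2·arctan(h/2f) with h = 6.6 mm and f = 28.6 mm.
h/2f = 0.11538; arctan(0.11538) ≈ 0.1149 rad, so α ≈ 0.2298 rad.

0.2298 rad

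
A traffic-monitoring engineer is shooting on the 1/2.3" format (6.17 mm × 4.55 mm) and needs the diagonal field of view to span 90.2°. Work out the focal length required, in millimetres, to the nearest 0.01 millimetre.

Sensor diagonal = √(6.17² + 4.55²) = √58.7714 ≈ 7.6663 mm.
From α = 2·arctan(d/2f) we get f = d / (2·tan(α/2)).
With d = 7.6663 mm and α/2 = 45.1°, tan(α/2) ≈ 1.00350, so f ≈ 7.6663 / 2.00699 ≈ 3.8198 mm.

3.82 mm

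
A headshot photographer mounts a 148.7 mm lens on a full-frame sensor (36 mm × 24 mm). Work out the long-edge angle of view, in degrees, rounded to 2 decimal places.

Angle of view α = 2·arctan(w/2f) with w = 36 mm and f = 148.7 mm.
w/2f = 0.12105; arctan(0.12105) ≈ 6.9020°, so α ≈ 13.8040°.

13.80°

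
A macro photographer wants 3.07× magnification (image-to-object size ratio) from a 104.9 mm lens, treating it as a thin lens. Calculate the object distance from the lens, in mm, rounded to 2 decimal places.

With m = dᵢ/dₒ and 1/f = 1/dₒ + 1/dᵢ, substituting dᵢ = m·dₒ gives 1/f = (1 + 1/m)/dₒ, hence dₒ = f·(1 + 1/m).
dₒ = 104.9 × (1 + 1/3.07) = 104.9 × 1.32573 ≈ 139.069 mm.

139.07 mm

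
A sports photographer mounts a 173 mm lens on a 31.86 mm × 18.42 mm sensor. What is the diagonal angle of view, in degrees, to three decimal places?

12.143°

Sensor diagonal = √(31.86² + 18.42²) = √1354.3560 ≈ 36.8016 mm.
Angle of view α = 2·arctan(d/2f) with d = 36.8016 mm and f = 173 mm.
d/2f = 0.10636; arctan(0.10636) ≈ 6.0713°, so α ≈ 12.1426°.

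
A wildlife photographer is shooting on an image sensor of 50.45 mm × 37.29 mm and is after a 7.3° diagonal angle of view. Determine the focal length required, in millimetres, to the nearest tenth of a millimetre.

Sensor diagonal = √(50.45² + 37.29²) = √3935.7466 ≈ 62.7355 mm.
From α = 2·arctan(d/2f) we get f = d / (2·tan(α/2)).
With d = 62.7355 mm and α/2 = 3.65°, tan(α/2) ≈ 0.06379, so f ≈ 62.7355 / 0.12758 ≈ 491.7284 mm.

491.7 mm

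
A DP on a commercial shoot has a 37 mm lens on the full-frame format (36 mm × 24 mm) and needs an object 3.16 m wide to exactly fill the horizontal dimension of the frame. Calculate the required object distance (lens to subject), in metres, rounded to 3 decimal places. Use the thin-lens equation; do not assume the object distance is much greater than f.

W: 3.16 m = 3160 mm.
Magnification m = w/W = dᵢ/dₒ; combined with 1/f = 1/dₒ + 1/dᵢ this gives dₒ = f·(1 + W/w).
dₒ = 37 mm × (1 + 3160/36) = 37 × 88.7778 ≈ 3284.778 mm = 3.28478 m.

3.285 m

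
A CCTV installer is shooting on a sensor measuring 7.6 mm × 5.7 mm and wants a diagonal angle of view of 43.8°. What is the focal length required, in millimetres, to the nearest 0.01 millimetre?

11.82 mm

Sensor diagonal = √(7.6² + 5.7²) = √90.2500 ≈ 9.5000 mm.
From α = 2·arctan(d/2f) we get f = d / (2·tan(α/2)).
With d = 9.5000 mm and α/2 = 21.9°, tan(α/2) ≈ 0.40200, so f ≈ 9.5000 / 0.80399 ≈ 11.8160 mm.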